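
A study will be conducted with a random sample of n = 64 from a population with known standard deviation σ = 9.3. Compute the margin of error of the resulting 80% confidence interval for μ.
Margin of error = 1.49

Margin of error = z* · σ/√n
= 1.282 · 9.3/√64
= 1.282 · 9.3/8.0000
= 1.49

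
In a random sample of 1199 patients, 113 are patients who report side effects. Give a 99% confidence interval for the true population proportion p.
(0.073, 0.116)

Proportion CI:
p̂ = 113/1199 = 0.09425
SE = √(p̂(1-p̂)/n) = √(0.09425 · 0.90575 / 1199) = 0.00844

z* = 2.576
Margin = z* · SE = 2.576 · 0.00844 = 0.0217

CI: 0.09425 ± 0.0217 = (0.073, 0.116)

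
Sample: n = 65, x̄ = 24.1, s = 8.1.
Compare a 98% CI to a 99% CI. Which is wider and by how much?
99% CI is wider by 0.54

df = 64
98% CI: t* = 2.386, (21.70, 26.50), width = 2 · t* · s/√n = 4.79
99% CI: t* = 2.655, (21.43, 26.77), width = 2 · t* · s/√n = 5.33

The 99% CI is wider by 5.33 - 4.79 = 0.54.
Higher confidence requires a wider interval.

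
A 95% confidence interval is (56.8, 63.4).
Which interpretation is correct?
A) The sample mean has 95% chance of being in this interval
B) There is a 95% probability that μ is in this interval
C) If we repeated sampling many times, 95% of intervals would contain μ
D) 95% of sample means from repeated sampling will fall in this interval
C

A) Wrong — x̄ is observed and sits in the interval by construction.
B) Wrong — μ is fixed; the randomness lives in the interval, not in μ.
C) Correct — this is the frequentist long-run coverage interpretation.
D) Wrong — coverage applies to intervals containing μ, not to future x̄ values.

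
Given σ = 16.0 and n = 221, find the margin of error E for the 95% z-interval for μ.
Margin of error = 2.11

Margin of error = z* · σ/√n
= 1.960 · 16.0/√221
= 1.960 · 16.0/14.8661
= 2.11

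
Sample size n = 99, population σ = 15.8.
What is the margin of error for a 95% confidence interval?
Margin of error = 3.11

Margin of error = z* · σ/√n
= 1.960 · 15.8/√99
= 1.960 · 15.8/9.9499
= 3.11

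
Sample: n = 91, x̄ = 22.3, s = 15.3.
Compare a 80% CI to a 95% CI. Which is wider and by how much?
95% CI is wider by 2.23

df = 90
80% CI: t* = 1.291, (20.23, 24.37), width = 2 · t* · s/√n = 4.14
95% CI: t* = 1.987, (19.11, 25.49), width = 2 · t* · s/√n = 6.37

The 95% CI is wider by 6.37 - 4.14 = 2.23.
Higher confidence requires a wider interval.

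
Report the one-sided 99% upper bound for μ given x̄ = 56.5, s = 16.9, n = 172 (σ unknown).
μ ≤ 59.53

Upper bound (one-sided):
t* = 2.348 (one-sided for 99%)
Upper bound = x̄ + t* · s/√n = 56.5 + 2.348 · 16.9/√172 = 59.53

We are 99% confident that μ ≤ 59.53.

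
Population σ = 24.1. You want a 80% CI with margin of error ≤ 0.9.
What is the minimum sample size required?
n ≥ 1179

For margin E ≤ 0.9:
n ≥ (z* · σ / E)²
n ≥ (1.282 · 24.1 / 0.9)²
n ≥ 1178.49

Minimum n = 1179 (rounding up)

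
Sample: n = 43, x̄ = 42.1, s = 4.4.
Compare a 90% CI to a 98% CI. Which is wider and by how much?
98% CI is wider by 0.98

df = 42
90% CI: t* = 1.682, (40.97, 43.23), width = 2 · t* · s/√n = 2.26
98% CI: t* = 2.418, (40.48, 43.72), width = 2 · t* · s/√n = 3.24

The 98% CI is wider by 3.24 - 2.26 = 0.98.
Higher confidence requires a wider interval.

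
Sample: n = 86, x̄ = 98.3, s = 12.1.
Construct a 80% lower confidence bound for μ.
μ ≥ 97.20

Lower bound (one-sided):
t* = 0.846 (one-sided for 80%)
Lower bound = x̄ - t* · s/√n = 98.3 - 0.846 · 12.1/√86 = 97.20

We are 80% confident that μ ≥ 97.20.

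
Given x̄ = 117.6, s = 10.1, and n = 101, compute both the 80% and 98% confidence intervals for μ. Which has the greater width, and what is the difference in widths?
98% CI is wider by 2.16

df = 100
80% CI: t* = 1.290, (116.30, 118.90), width = 2 · t* · s/√n = 2.59
98% CI: t* = 2.364, (115.22, 119.98), width = 2 · t* · s/√n = 4.75

The 98% CI is wider by 4.75 - 2.59 = 2.16.
Higher confidence requires a wider interval.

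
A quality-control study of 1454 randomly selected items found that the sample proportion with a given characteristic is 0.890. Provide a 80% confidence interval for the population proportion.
(0.879, 0.901)

Proportion CI:
SE = √(p̂(1-p̂)/n) = √(0.890 · 0.110 / 1454) = 0.00821

z* = 1.282
Margin = z* · SE = 1.282 · 0.00821 = 0.0105

CI: 0.890 ± 0.0105 = (0.879, 0.901)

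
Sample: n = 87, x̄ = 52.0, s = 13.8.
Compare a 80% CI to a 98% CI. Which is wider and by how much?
98% CI is wider by 3.19

df = 86
80% CI: t* = 1.291, (50.09, 53.91), width = 2 · t* · s/√n = 3.82
98% CI: t* = 2.370, (48.49, 55.51), width = 2 · t* · s/√n = 7.01

The 98% CI is wider by 7.01 - 3.82 = 3.19.
Higher confidence requires a wider interval.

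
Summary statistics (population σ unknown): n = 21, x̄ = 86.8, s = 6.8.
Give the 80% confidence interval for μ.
(84.83, 88.77)

t-interval (σ unknown):
df = n - 1 = 20
t* = 1.325 for 80% confidence

Margin of error = t* · s/√n = 1.325 · 6.8/√21 = 1.97

CI: (84.83, 88.77)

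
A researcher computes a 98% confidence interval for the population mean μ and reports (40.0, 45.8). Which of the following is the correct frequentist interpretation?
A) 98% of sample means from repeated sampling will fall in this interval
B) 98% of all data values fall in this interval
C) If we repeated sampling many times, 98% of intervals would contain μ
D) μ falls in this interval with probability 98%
C

A) Wrong — coverage applies to intervals containing μ, not to future x̄ values.
B) Wrong — a CI is about the parameter μ, not individual data values.
C) Correct — this is the frequentist long-run coverage interpretation.
D) Wrong — μ is fixed; the randomness lives in the interval, not in μ.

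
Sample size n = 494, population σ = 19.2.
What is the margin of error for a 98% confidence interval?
Margin of error = 2.01

Margin of error = z* · σ/√n
= 2.326 · 19.2/√494
= 2.326 · 19.2/22.2261
= 2.01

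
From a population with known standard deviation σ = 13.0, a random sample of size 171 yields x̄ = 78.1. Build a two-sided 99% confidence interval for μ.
(75.54, 80.66)

z-interval (σ known):
z* = 2.576 for 99% confidence

Margin of error = z* · σ/√n = 2.576 · 13.0/√171 = 2.56

CI: (78.1 - 2.56, 78.1 + 2.56) = (75.54, 80.66)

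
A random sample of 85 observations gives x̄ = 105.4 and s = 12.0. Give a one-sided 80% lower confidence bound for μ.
μ ≥ 104.30

Lower bound (one-sided):
t* = 0.846 (one-sided for 80%)
Lower bound = x̄ - t* · s/√n = 105.4 - 0.846 · 12.0/√85 = 104.30

We are 80% confident that μ ≥ 104.30.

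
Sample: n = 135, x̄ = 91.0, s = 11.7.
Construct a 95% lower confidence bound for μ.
μ ≥ 89.33

Lower bound (one-sided):
t* = 1.656 (one-sided for 95%)
Lower bound = x̄ - t* · s/√n = 91.0 - 1.656 · 11.7/√135 = 89.33

We are 95% confident that μ ≥ 89.33.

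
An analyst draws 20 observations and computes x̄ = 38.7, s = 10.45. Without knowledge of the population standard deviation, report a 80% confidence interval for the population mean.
(35.60, 41.80)

t-interval (σ unknown):
df = n - 1 = 19
t* = 1.328 for 80% confidence

Margin of error = t* · s/√n = 1.328 · 10.45/√20 = 3.10

CI: (35.60, 41.80)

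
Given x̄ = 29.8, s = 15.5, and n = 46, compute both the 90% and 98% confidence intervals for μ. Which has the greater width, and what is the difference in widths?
98% CI is wider by 3.35

df = 45
90% CI: t* = 1.679, (25.96, 33.64), width = 2 · t* · s/√n = 7.67
98% CI: t* = 2.412, (24.29, 35.31), width = 2 · t* · s/√n = 11.02

The 98% CI is wider by 11.02 - 7.67 = 3.35.
Higher confidence requires a wider interval.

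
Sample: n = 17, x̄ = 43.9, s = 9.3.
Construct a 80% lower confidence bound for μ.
μ ≥ 41.95

Lower bound (one-sided):
t* = 0.865 (one-sided for 80%)
Lower bound = x̄ - t* · s/√n = 43.9 - 0.865 · 9.3/√17 = 41.95

We are 80% confident that μ ≥ 41.95.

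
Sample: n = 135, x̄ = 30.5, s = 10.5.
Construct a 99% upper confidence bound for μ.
μ ≤ 32.63

Upper bound (one-sided):
t* = 2.354 (one-sided for 99%)
Upper bound = x̄ + t* · s/√n = 30.5 + 2.354 · 10.5/√135 = 32.63

We are 99% confident that μ ≤ 32.63.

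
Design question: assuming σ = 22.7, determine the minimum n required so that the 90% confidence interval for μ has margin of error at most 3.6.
n ≥ 108

For margin E ≤ 3.6:
n ≥ (z* · σ / E)²
n ≥ (1.645 · 22.7 / 3.6)²
n ≥ 107.59

Minimum n = 108 (rounding up)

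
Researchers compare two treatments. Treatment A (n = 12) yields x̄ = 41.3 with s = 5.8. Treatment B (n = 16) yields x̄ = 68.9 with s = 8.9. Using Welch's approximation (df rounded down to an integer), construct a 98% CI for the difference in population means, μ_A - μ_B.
(-34.52, -20.68)

Difference: x̄₁ - x̄₂ = -27.60
SE = √(s₁²/n₁ + s₂²/n₂) = √(5.8²/12 + 8.9²/16) = 2.7846
df = 25.60 → 25 (Welch–Satterthwaite, rounded down)
t* = 2.485

CI: -27.60 ± 2.485 · 2.7846 = -27.60 ± 6.92 = (-34.52, -20.68)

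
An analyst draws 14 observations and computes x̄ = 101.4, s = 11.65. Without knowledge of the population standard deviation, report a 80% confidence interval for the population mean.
(97.20, 105.60)

t-interval (σ unknown):
df = n - 1 = 13
t* = 1.350 for 80% confidence

Margin of error = t* · s/√n = 1.350 · 11.65/√14 = 4.20

CI: (97.20, 105.60)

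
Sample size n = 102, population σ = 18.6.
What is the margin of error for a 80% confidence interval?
Margin of error = 2.36

Margin of error = z* · σ/√n
= 1.282 · 18.6/√102
= 1.282 · 18.6/10.0995
= 2.36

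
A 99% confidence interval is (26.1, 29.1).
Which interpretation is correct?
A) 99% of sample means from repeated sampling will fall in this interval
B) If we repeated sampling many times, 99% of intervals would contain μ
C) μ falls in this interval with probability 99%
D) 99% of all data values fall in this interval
B

A) Wrong — coverage applies to intervals containing μ, not to future x̄ values.
B) Correct — this is the frequentist long-run coverage interpretation.
C) Wrong — μ is fixed; the randomness lives in the interval, not in μ.
D) Wrong — a CI is about the parameter μ, not individual data values.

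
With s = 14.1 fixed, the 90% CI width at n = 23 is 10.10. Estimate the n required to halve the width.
n ≈ 92

CI width ∝ 1/√n
To reduce width by factor 2, need √n to grow by 2 → need 2² = 4 times as many samples.

Current: n = 23, width = 10.10
New: n = 92, width ≈ 4.89

Width reduced by factor of 10.10/4.89 = 2.07.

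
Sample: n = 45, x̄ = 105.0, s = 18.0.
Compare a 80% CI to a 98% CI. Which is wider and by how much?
98% CI is wider by 5.97

df = 44
80% CI: t* = 1.301, (101.51, 108.49), width = 2 · t* · s/√n = 6.98
98% CI: t* = 2.414, (98.52, 111.48), width = 2 · t* · s/√n = 12.95

The 98% CI is wider by 12.95 - 6.98 = 5.97.
Higher confidence requires a wider interval.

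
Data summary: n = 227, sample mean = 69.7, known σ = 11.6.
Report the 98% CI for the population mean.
(67.91, 71.49)

z-interval (σ known):
z* = 2.326 for 98% confidence

Margin of error = z* · σ/√n = 2.326 · 11.6/√227 = 1.79

CI: (69.7 - 1.79, 69.7 + 1.79) = (67.91, 71.49)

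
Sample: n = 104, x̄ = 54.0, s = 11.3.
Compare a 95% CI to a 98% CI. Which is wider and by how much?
98% CI is wider by 0.85

df = 103
95% CI: t* = 1.983, (51.80, 56.20), width = 2 · t* · s/√n = 4.39
98% CI: t* = 2.363, (51.38, 56.62), width = 2 · t* · s/√n = 5.24

The 98% CI is wider by 5.24 - 4.39 = 0.85.
Higher confidence requires a wider interval.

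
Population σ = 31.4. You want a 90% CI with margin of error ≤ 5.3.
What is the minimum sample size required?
n ≥ 95

For margin E ≤ 5.3:
n ≥ (z* · σ / E)²
n ≥ (1.645 · 31.4 / 5.3)²
n ≥ 94.98

Minimum n = 95 (rounding up)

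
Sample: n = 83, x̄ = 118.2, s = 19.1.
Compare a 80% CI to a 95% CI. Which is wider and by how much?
95% CI is wider by 2.92

df = 82
80% CI: t* = 1.292, (115.49, 120.91), width = 2 · t* · s/√n = 5.42
95% CI: t* = 1.989, (114.03, 122.37), width = 2 · t* · s/√n = 8.34

The 95% CI is wider by 8.34 - 5.42 = 2.92.
Higher confidence requires a wider interval.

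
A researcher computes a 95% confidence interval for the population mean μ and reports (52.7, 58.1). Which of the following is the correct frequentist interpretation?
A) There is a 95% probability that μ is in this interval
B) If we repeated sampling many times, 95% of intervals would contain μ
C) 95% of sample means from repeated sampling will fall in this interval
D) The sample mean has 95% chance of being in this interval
B

A) Wrong — μ is fixed; the randomness lives in the interval, not in μ.
B) Correct — this is the frequentist long-run coverage interpretation.
C) Wrong — coverage applies to intervals containing μ, not to future x̄ values.
D) Wrong — x̄ is observed and sits in the interval by construction.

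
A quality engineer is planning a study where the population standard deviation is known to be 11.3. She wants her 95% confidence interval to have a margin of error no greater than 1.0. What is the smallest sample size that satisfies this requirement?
n ≥ 491

For margin E ≤ 1.0:
n ≥ (z* · σ / E)²
n ≥ (1.960 · 11.3 / 1.0)²
n ≥ 490.53

Minimum n = 491 (rounding up)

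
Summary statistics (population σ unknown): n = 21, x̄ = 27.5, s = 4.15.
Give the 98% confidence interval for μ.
(25.21, 29.79)

t-interval (σ unknown):
df = n - 1 = 20
t* = 2.528 for 98% confidence

Margin of error = t* · s/√n = 2.528 · 4.15/√21 = 2.29

CI: (25.21, 29.79)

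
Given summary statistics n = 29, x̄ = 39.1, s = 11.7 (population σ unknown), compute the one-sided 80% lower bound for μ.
μ ≥ 37.24

Lower bound (one-sided):
t* = 0.855 (one-sided for 80%)
Lower bound = x̄ - t* · s/√n = 39.1 - 0.855 · 11.7/√29 = 37.24

We are 80% confident that μ ≥ 37.24.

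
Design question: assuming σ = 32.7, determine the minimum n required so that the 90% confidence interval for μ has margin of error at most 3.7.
n ≥ 212

For margin E ≤ 3.7:
n ≥ (z* · σ / E)²
n ≥ (1.645 · 32.7 / 3.7)²
n ≥ 211.36

Minimum n = 212 (rounding up)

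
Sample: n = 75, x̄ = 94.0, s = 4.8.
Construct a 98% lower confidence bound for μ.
μ ≥ 92.84

Lower bound (one-sided):
t* = 2.091 (one-sided for 98%)
Lower bound = x̄ - t* · s/√n = 94.0 - 2.091 · 4.8/√75 = 92.84

We are 98% confident that μ ≥ 92.84.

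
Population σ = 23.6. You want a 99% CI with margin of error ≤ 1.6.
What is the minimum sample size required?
n ≥ 1444

For margin E ≤ 1.6:
n ≥ (z* · σ / E)²
n ≥ (2.576 · 23.6 / 1.6)²
n ≥ 1443.70

Minimum n = 1444 (rounding up)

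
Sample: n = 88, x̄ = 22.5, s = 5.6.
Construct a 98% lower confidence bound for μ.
μ ≥ 21.26

Lower bound (one-sided):
t* = 2.085 (one-sided for 98%)
Lower bound = x̄ - t* · s/√n = 22.5 - 2.085 · 5.6/√88 = 21.26

We are 98% confident that μ ≥ 21.26.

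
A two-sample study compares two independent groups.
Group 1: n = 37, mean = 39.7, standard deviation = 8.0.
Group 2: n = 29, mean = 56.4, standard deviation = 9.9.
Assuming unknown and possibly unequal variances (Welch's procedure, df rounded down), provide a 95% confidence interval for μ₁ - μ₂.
(-21.23, -12.17)

Difference: x̄₁ - x̄₂ = -16.70
SE = √(s₁²/n₁ + s₂²/n₂) = √(8.0²/37 + 9.9²/29) = 2.2604
df = 53.16 → 53 (Welch–Satterthwaite, rounded down)
t* = 2.006

CI: -16.70 ± 2.006 · 2.2604 = -16.70 ± 4.53 = (-21.23, -12.17)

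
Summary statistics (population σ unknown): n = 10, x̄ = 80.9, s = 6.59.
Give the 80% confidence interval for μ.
(78.02, 83.78)

t-interval (σ unknown):
df = n - 1 = 9
t* = 1.383 for 80% confidence

Margin of error = t* · s/√n = 1.383 · 6.59/√10 = 2.88

CI: (78.02, 83.78)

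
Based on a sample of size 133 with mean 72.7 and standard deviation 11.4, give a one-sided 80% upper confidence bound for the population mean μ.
μ ≤ 73.53

Upper bound (one-sided):
t* = 0.844 (one-sided for 80%)
Upper bound = x̄ + t* · s/√n = 72.7 + 0.844 · 11.4/√133 = 73.53

We are 80% confident that μ ≤ 73.53.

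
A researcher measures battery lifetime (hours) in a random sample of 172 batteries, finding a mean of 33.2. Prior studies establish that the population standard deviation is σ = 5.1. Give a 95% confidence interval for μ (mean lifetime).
(32.44, 33.96)

z-interval (σ known):
z* = 1.960 for 95% confidence

Margin of error = z* · σ/√n = 1.960 · 5.1/√172 = 0.76

CI: (33.2 - 0.76, 33.2 + 0.76) = (32.44, 33.96)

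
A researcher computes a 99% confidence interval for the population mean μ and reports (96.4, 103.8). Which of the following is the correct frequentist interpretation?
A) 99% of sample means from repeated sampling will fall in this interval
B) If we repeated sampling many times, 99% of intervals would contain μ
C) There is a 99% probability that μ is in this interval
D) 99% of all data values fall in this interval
B

A) Wrong — coverage applies to intervals containing μ, not to future x̄ values.
B) Correct — this is the frequentist long-run coverage interpretation.
C) Wrong — μ is fixed; the randomness lives in the interval, not in μ.
D) Wrong — a CI is about the parameter μ, not individual data values.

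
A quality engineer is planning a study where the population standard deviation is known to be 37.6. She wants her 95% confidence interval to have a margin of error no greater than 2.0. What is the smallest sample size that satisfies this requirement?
n ≥ 1358

For margin E ≤ 2.0:
n ≥ (z* · σ / E)²
n ≥ (1.960 · 37.6 / 2.0)²
n ≥ 1357.78

Minimum n = 1358 (rounding up)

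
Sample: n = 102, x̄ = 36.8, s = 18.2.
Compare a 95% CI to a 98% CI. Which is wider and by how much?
98% CI is wider by 1.37

df = 101
95% CI: t* = 1.984, (33.22, 40.38), width = 2 · t* · s/√n = 7.15
98% CI: t* = 2.364, (32.54, 41.06), width = 2 · t* · s/√n = 8.52

The 98% CI is wider by 8.52 - 7.15 = 1.37.
Higher confidence requires a wider interval.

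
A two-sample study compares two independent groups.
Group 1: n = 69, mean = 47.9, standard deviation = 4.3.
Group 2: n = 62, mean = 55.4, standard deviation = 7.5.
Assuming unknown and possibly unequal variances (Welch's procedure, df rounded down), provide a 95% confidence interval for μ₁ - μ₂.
(-9.65, -5.35)

Difference: x̄₁ - x̄₂ = -7.50
SE = √(s₁²/n₁ + s₂²/n₂) = √(4.3²/69 + 7.5²/62) = 1.0841
df = 94.93 → 94 (Welch–Satterthwaite, rounded down)
t* = 1.986

CI: -7.50 ± 1.986 · 1.0841 = -7.50 ± 2.15 = (-9.65, -5.35)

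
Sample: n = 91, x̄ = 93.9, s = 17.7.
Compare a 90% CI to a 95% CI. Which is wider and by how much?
95% CI is wider by 1.20

df = 90
90% CI: t* = 1.662, (90.82, 96.98), width = 2 · t* · s/√n = 6.17
95% CI: t* = 1.987, (90.21, 97.59), width = 2 · t* · s/√n = 7.37

The 95% CI is wider by 7.37 - 6.17 = 1.20.
Higher confidence requires a wider interval.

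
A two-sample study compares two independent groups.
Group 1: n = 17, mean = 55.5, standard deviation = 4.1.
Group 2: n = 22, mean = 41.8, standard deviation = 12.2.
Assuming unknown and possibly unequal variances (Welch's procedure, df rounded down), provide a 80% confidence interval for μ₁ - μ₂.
(10.04, 17.36)

Difference: x̄₁ - x̄₂ = 13.70
SE = √(s₁²/n₁ + s₂²/n₂) = √(4.1²/17 + 12.2²/22) = 2.7847
df = 26.83 → 26 (Welch–Satterthwaite, rounded down)
t* = 1.315

CI: 13.70 ± 1.315 · 2.7847 = 13.70 ± 3.66 = (10.04, 17.36)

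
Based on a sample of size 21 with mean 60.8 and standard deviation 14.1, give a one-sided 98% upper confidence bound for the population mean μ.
μ ≤ 67.56

Upper bound (one-sided):
t* = 2.197 (one-sided for 98%)
Upper bound = x̄ + t* · s/√n = 60.8 + 2.197 · 14.1/√21 = 67.56

We are 98% confident that μ ≤ 67.56.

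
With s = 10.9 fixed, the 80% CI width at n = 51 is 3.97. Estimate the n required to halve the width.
n ≈ 204

CI width ∝ 1/√n
To reduce width by factor 2, need √n to grow by 2 → need 2² = 4 times as many samples.

Current: n = 51, width = 3.97
New: n = 204, width ≈ 1.96

Width reduced by factor of 3.97/1.96 = 2.03.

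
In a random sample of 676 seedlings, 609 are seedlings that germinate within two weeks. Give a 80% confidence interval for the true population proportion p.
(0.886, 0.916)

Proportion CI:
p̂ = 609/676 = 0.90089
SE = √(p̂(1-p̂)/n) = √(0.90089 · 0.09911 / 676) = 0.01149

z* = 1.282
Margin = z* · SE = 1.282 · 0.01149 = 0.0147

CI: 0.90089 ± 0.0147 = (0.886, 0.916)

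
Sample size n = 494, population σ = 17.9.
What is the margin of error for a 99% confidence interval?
Margin of error = 2.07

Margin of error = z* · σ/√n
= 2.576 · 17.9/√494
= 2.576 · 17.9/22.2261
= 2.07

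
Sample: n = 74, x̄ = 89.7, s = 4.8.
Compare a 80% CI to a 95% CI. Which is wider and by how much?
95% CI is wider by 0.78

df = 73
80% CI: t* = 1.293, (88.98, 90.42), width = 2 · t* · s/√n = 1.44
95% CI: t* = 1.993, (88.59, 90.81), width = 2 · t* · s/√n = 2.22

The 95% CI is wider by 2.22 - 1.44 = 0.78.
Higher confidence requires a wider interval.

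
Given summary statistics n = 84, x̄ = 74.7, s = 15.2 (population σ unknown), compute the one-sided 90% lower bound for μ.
μ ≥ 72.56

Lower bound (one-sided):
t* = 1.292 (one-sided for 90%)
Lower bound = x̄ - t* · s/√n = 74.7 - 1.292 · 15.2/√84 = 72.56

We are 90% confident that μ ≥ 72.56.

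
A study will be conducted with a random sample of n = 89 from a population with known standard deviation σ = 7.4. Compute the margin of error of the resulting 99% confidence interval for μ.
Margin of error = 2.02

Margin of error = z* · σ/√n
= 2.576 · 7.4/√89
= 2.576 · 7.4/9.4340
= 2.02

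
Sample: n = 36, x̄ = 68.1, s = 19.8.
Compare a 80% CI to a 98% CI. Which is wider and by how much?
98% CI is wider by 7.47

df = 35
80% CI: t* = 1.306, (63.79, 72.41), width = 2 · t* · s/√n = 8.62
98% CI: t* = 2.438, (60.05, 76.15), width = 2 · t* · s/√n = 16.09

The 98% CI is wider by 16.09 - 8.62 = 7.47.
Higher confidence requires a wider interval.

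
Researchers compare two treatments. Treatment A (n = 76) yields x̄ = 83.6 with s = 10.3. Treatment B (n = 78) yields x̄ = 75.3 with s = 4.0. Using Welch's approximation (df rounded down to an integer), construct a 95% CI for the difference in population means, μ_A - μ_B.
(5.79, 10.81)

Difference: x̄₁ - x̄₂ = 8.30
SE = √(s₁²/n₁ + s₂²/n₂) = √(10.3²/76 + 4.0²/78) = 1.2653
df = 96.63 → 96 (Welch–Satterthwaite, rounded down)
t* = 1.985

CI: 8.30 ± 1.985 · 1.2653 = 8.30 ± 2.51 = (5.79, 10.81)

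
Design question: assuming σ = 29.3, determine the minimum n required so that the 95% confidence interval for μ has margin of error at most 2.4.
n ≥ 573

For margin E ≤ 2.4:
n ≥ (z* · σ / E)²
n ≥ (1.960 · 29.3 / 2.4)²
n ≥ 572.57

Minimum n = 573 (rounding up)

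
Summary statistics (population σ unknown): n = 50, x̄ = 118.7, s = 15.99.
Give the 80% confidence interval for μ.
(115.76, 121.64)

t-interval (σ unknown):
df = n - 1 = 49
t* = 1.299 for 80% confidence

Margin of error = t* · s/√n = 1.299 · 15.99/√50 = 2.94

CI: (115.76, 121.64)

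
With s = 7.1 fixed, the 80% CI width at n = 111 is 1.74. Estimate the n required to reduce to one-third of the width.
n ≈ 999

CI width ∝ 1/√n
To reduce width by factor 3, need √n to grow by 3 → need 3² = 9 times as many samples.

Current: n = 111, width = 1.74
New: n = 999, width ≈ 0.58

Width reduced by factor of 1.74/0.58 = 3.00.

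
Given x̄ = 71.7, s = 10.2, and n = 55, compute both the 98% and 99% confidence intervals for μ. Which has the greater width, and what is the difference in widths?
99% CI is wider by 0.75

df = 54
98% CI: t* = 2.397, (68.40, 75.00), width = 2 · t* · s/√n = 6.59
99% CI: t* = 2.670, (68.03, 75.37), width = 2 · t* · s/√n = 7.34

The 99% CI is wider by 7.34 - 6.59 = 0.75.
Higher confidence requires a wider interval.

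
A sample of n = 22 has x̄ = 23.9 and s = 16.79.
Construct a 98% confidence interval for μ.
(14.89, 32.91)

t-interval (σ unknown):
df = n - 1 = 21
t* = 2.518 for 98% confidence

Margin of error = t* · s/√n = 2.518 · 16.79/√22 = 9.01

CI: (14.89, 32.91)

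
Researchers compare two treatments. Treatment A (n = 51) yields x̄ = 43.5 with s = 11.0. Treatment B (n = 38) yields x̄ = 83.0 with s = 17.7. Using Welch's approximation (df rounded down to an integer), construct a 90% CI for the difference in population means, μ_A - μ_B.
(-44.95, -34.05)

Difference: x̄₁ - x̄₂ = -39.50
SE = √(s₁²/n₁ + s₂²/n₂) = √(11.0²/51 + 17.7²/38) = 3.2584
df = 57.82 → 57 (Welch–Satterthwaite, rounded down)
t* = 1.672

CI: -39.50 ± 1.672 · 3.2584 = -39.50 ± 5.45 = (-44.95, -34.05)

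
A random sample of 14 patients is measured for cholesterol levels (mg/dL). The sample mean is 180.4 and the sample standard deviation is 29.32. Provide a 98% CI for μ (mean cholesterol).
(159.63, 201.17)

t-interval (σ unknown):
df = n - 1 = 13
t* = 2.650 for 98% confidence

Margin of error = t* · s/√n = 2.650 · 29.32/√14 = 20.77

CI: (159.63, 201.17)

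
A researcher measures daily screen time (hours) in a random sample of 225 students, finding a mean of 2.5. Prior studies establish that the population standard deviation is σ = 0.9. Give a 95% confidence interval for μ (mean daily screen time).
(2.38, 2.62)

z-interval (σ known):
z* = 1.960 for 95% confidence

Margin of error = z* · σ/√n = 1.960 · 0.9/√225 = 0.12

CI: (2.5 - 0.12, 2.5 + 0.12) = (2.38, 2.62)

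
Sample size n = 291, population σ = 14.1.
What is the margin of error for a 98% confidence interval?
Margin of error = 1.92

Margin of error = z* · σ/√n
= 2.326 · 14.1/√291
= 2.326 · 14.1/17.0587
= 1.92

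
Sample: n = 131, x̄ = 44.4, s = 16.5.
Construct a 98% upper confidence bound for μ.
μ ≤ 47.39

Upper bound (one-sided):
t* = 2.075 (one-sided for 98%)
Upper bound = x̄ + t* · s/√n = 44.4 + 2.075 · 16.5/√131 = 47.39

We are 98% confident that μ ≤ 47.39.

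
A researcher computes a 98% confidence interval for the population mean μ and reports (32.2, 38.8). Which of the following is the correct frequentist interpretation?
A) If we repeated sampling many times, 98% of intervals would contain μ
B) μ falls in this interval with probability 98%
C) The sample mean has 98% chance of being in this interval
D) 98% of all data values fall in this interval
A

A) Correct — this is the frequentist long-run coverage interpretation.
B) Wrong — μ is fixed; the randomness lives in the interval, not in μ.
C) Wrong — x̄ is observed and sits in the interval by construction.
D) Wrong — a CI is about the parameter μ, not individual data values.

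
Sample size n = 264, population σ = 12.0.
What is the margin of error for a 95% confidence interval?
Margin of error = 1.45

Margin of error = z* · σ/√n
= 1.960 · 12.0/√264
= 1.960 · 12.0/16.2481
= 1.45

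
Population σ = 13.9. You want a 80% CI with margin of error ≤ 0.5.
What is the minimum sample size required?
n ≥ 1271

For margin E ≤ 0.5:
n ≥ (z* · σ / E)²
n ≥ (1.282 · 13.9 / 0.5)²
n ≥ 1270.18

Minimum n = 1271 (rounding up)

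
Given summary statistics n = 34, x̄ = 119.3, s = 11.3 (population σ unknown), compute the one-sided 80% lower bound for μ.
μ ≥ 117.65

Lower bound (one-sided):
t* = 0.853 (one-sided for 80%)
Lower bound = x̄ - t* · s/√n = 119.3 - 0.853 · 11.3/√34 = 117.65

We are 80% confident that μ ≥ 117.65.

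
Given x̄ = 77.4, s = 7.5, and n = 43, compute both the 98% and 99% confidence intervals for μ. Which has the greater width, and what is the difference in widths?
99% CI is wider by 0.64

df = 42
98% CI: t* = 2.418, (74.63, 80.17), width = 2 · t* · s/√n = 5.53
99% CI: t* = 2.698, (74.31, 80.49), width = 2 · t* · s/√n = 6.17

The 99% CI is wider by 6.17 - 5.53 = 0.64.
Higher confidence requires a wider interval.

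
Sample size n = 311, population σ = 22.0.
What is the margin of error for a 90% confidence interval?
Margin of error = 2.05

Margin of error = z* · σ/√n
= 1.645 · 22.0/√311
= 1.645 · 22.0/17.6352
= 2.05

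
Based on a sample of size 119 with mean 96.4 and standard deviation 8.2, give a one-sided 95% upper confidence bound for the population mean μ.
μ ≤ 97.65

Upper bound (one-sided):
t* = 1.658 (one-sided for 95%)
Upper bound = x̄ + t* · s/√n = 96.4 + 1.658 · 8.2/√119 = 97.65

We are 95% confident that μ ≤ 97.65.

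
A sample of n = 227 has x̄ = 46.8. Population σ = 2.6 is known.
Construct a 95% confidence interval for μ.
(46.46, 47.14)

z-interval (σ known):
z* = 1.960 for 95% confidence

Margin of error = z* · σ/√n = 1.960 · 2.6/√227 = 0.34

CI: (46.8 - 0.34, 46.8 + 0.34) = (46.46, 47.14)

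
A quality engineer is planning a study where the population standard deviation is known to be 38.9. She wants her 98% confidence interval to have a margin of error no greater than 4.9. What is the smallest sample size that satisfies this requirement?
n ≥ 341

For margin E ≤ 4.9:
n ≥ (z* · σ / E)²
n ≥ (2.326 · 38.9 / 4.9)²
n ≥ 340.98

Minimum n = 341 (rounding up)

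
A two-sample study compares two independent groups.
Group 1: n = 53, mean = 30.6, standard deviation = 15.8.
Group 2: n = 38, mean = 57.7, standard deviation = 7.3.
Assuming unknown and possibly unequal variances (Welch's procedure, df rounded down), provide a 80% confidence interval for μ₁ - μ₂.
(-30.30, -23.90)

Difference: x̄₁ - x̄₂ = -27.10
SE = √(s₁²/n₁ + s₂²/n₂) = √(15.8²/53 + 7.3²/38) = 2.4724
df = 77.87 → 77 (Welch–Satterthwaite, rounded down)
t* = 1.293

CI: -27.10 ± 1.293 · 2.4724 = -27.10 ± 3.20 = (-30.30, -23.90)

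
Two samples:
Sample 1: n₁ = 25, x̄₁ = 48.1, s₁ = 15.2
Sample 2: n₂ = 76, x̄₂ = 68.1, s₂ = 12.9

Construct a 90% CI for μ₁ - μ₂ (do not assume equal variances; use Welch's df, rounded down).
(-25.71, -14.29)

Difference: x̄₁ - x̄₂ = -20.00
SE = √(s₁²/n₁ + s₂²/n₂) = √(15.2²/25 + 12.9²/76) = 3.3810
df = 36.07 → 36 (Welch–Satterthwaite, rounded down)
t* = 1.688

CI: -20.00 ± 1.688 · 3.3810 = -20.00 ± 5.71 = (-25.71, -14.29)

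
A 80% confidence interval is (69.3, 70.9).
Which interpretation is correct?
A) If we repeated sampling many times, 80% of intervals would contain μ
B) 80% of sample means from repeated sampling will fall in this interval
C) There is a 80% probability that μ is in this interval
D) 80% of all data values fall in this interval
A

A) Correct — this is the frequentist long-run coverage interpretation.
B) Wrong — coverage applies to intervals containing μ, not to future x̄ values.
C) Wrong — μ is fixed; the randomness lives in the interval, not in μ.
D) Wrong — a CI is about the parameter μ, not individual data values.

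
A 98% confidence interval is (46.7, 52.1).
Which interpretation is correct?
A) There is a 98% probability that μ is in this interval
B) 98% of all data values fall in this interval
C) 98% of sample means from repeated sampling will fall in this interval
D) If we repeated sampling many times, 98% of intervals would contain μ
D

A) Wrong — μ is fixed; the randomness lives in the interval, not in μ.
B) Wrong — a CI is about the parameter μ, not individual data values.
C) Wrong — coverage applies to intervals containing μ, not to future x̄ values.
D) Correct — this is the frequentist long-run coverage interpretation.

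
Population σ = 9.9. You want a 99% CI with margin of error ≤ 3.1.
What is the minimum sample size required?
n ≥ 68

For margin E ≤ 3.1:
n ≥ (z* · σ / E)²
n ≥ (2.576 · 9.9 / 3.1)²
n ≥ 67.68

Minimum n = 68 (rounding up)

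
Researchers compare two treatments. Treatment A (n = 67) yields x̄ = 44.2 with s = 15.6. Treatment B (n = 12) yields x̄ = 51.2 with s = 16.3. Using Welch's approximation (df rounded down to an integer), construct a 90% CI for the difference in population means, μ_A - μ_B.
(-15.94, 1.94)

Difference: x̄₁ - x̄₂ = -7.00
SE = √(s₁²/n₁ + s₂²/n₂) = √(15.6²/67 + 16.3²/12) = 5.0767
df = 14.84 → 14 (Welch–Satterthwaite, rounded down)
t* = 1.761

CI: -7.00 ± 1.761 · 5.0767 = -7.00 ± 8.94 = (-15.94, 1.94)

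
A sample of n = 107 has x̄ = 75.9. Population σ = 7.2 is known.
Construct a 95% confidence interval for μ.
(74.54, 77.26)

z-interval (σ known):
z* = 1.960 for 95% confidence

Margin of error = z* · σ/√n = 1.960 · 7.2/√107 = 1.36

CI: (75.9 - 1.36, 75.9 + 1.36) = (74.54, 77.26)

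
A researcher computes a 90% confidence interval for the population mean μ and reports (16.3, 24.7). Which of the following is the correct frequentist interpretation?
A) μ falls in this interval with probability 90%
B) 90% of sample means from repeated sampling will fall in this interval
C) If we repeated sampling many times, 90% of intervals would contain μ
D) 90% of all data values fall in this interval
C

A) Wrong — μ is fixed; the randomness lives in the interval, not in μ.
B) Wrong — coverage applies to intervals containing μ, not to future x̄ values.
C) Correct — this is the frequentist long-run coverage interpretation.
D) Wrong — a CI is about the parameter μ, not individual data values.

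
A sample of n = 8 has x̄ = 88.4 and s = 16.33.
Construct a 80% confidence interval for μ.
(80.23, 96.57)

t-interval (σ unknown):
df = n - 1 = 7
t* = 1.415 for 80% confidence

Margin of error = t* · s/√n = 1.415 · 16.33/√8 = 8.17

CI: (80.23, 96.57)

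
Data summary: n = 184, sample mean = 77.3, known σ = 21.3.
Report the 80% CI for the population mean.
(75.29, 79.31)

z-interval (σ known):
z* = 1.282 for 80% confidence

Margin of error = z* · σ/√n = 1.282 · 21.3/√184 = 2.01

CI: (77.3 - 2.01, 77.3 + 2.01) = (75.29, 79.31)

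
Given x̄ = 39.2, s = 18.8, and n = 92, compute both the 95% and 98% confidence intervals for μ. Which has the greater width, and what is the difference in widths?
98% CI is wider by 1.49

df = 91
95% CI: t* = 1.986, (35.31, 43.09), width = 2 · t* · s/√n = 7.79
98% CI: t* = 2.368, (34.56, 43.84), width = 2 · t* · s/√n = 9.28

The 98% CI is wider by 9.28 - 7.79 = 1.49.
Higher confidence requires a wider interval.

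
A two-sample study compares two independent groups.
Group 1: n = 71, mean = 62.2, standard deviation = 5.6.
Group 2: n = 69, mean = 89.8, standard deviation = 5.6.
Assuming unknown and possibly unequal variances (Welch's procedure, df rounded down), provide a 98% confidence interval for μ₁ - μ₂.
(-29.83, -25.37)

Difference: x̄₁ - x̄₂ = -27.60
SE = √(s₁²/n₁ + s₂²/n₂) = √(5.6²/71 + 5.6²/69) = 0.9467
df = 137.89 → 137 (Welch–Satterthwaite, rounded down)
t* = 2.354

CI: -27.60 ± 2.354 · 0.9467 = -27.60 ± 2.23 = (-29.83, -25.37)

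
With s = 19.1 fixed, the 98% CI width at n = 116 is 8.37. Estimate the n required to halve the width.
n ≈ 464

CI width ∝ 1/√n
To reduce width by factor 2, need √n to grow by 2 → need 2² = 4 times as many samples.

Current: n = 116, width = 8.37
New: n = 464, width ≈ 4.14

Width reduced by factor of 8.37/4.14 = 2.02.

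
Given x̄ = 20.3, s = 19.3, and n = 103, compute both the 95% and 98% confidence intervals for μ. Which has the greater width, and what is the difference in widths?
98% CI is wider by 1.45

df = 102
95% CI: t* = 1.983, (16.53, 24.07), width = 2 · t* · s/√n = 7.54
98% CI: t* = 2.363, (15.81, 24.79), width = 2 · t* · s/√n = 8.99

The 98% CI is wider by 8.99 - 7.54 = 1.45.
Higher confidence requires a wider interval.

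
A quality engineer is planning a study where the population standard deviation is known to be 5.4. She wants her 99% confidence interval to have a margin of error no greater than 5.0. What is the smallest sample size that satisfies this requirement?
n ≥ 8

For margin E ≤ 5.0:
n ≥ (z* · σ / E)²
n ≥ (2.576 · 5.4 / 5.0)²
n ≥ 7.74

Minimum n = 8 (rounding up)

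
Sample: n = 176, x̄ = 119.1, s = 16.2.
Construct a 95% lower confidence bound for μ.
μ ≥ 117.08

Lower bound (one-sided):
t* = 1.654 (one-sided for 95%)
Lower bound = x̄ - t* · s/√n = 119.1 - 1.654 · 16.2/√176 = 117.08

We are 95% confident that μ ≥ 117.08.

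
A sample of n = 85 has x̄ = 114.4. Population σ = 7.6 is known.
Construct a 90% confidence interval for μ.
(113.04, 115.76)

z-interval (σ known):
z* = 1.645 for 90% confidence

Margin of error = z* · σ/√n = 1.645 · 7.6/√85 = 1.36

CI: (114.4 - 1.36, 114.4 + 1.36) = (113.04, 115.76)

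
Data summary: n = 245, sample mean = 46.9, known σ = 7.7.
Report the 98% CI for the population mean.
(45.76, 48.04)

z-interval (σ known):
z* = 2.326 for 98% confidence

Margin of error = z* · σ/√n = 2.326 · 7.7/√245 = 1.14

CI: (46.9 - 1.14, 46.9 + 1.14) = (45.76, 48.04)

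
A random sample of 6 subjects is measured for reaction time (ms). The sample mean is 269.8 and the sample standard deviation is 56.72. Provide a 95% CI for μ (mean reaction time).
(210.27, 329.33)

t-interval (σ unknown):
df = n - 1 = 5
t* = 2.571 for 95% confidence

Margin of error = t* · s/√n = 2.571 · 56.72/√6 = 59.53

CI: (210.27, 329.33)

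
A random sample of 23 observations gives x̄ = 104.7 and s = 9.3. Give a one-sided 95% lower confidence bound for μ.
μ ≥ 101.37

Lower bound (one-sided):
t* = 1.717 (one-sided for 95%)
Lower bound = x̄ - t* · s/√n = 104.7 - 1.717 · 9.3/√23 = 101.37

We are 95% confident that μ ≥ 101.37.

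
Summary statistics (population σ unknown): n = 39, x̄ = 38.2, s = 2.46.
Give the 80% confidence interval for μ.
(37.69, 38.71)

t-interval (σ unknown):
df = n - 1 = 38
t* = 1.304 for 80% confidence

Margin of error = t* · s/√n = 1.304 · 2.46/√39 = 0.51

CI: (37.69, 38.71)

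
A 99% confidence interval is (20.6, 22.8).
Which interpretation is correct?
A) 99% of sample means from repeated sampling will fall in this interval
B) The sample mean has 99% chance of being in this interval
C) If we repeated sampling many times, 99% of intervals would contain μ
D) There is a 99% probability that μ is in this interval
C

A) Wrong — coverage applies to intervals containing μ, not to future x̄ values.
B) Wrong — x̄ is observed and sits in the interval by construction.
C) Correct — this is the frequentist long-run coverage interpretation.
D) Wrong — μ is fixed; the randomness lives in the interval, not in μ.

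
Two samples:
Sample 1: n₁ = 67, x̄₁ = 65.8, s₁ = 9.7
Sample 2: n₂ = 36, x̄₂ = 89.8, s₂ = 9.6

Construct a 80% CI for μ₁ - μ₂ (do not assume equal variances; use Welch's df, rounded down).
(-26.57, -21.43)

Difference: x̄₁ - x̄₂ = -24.00
SE = √(s₁²/n₁ + s₂²/n₂) = √(9.7²/67 + 9.6²/36) = 1.9911
df = 72.38 → 72 (Welch–Satterthwaite, rounded down)
t* = 1.293

CI: -24.00 ± 1.293 · 1.9911 = -24.00 ± 2.57 = (-26.57, -21.43)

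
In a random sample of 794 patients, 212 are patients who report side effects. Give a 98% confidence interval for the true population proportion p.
(0.230, 0.304)

Proportion CI:
p̂ = 212/794 = 0.26700
SE = √(p̂(1-p̂)/n) = √(0.26700 · 0.73300 / 794) = 0.01570

z* = 2.326
Margin = z* · SE = 2.326 · 0.01570 = 0.0365

CI: 0.26700 ± 0.0365 = (0.230, 0.304)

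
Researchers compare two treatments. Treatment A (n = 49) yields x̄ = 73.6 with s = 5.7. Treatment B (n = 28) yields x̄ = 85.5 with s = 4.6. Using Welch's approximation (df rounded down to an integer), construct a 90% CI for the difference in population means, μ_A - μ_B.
(-13.89, -9.91)

Difference: x̄₁ - x̄₂ = -11.90
SE = √(s₁²/n₁ + s₂²/n₂) = √(5.7²/49 + 4.6²/28) = 1.1911
df = 66.41 → 66 (Welch–Satterthwaite, rounded down)
t* = 1.668

CI: -11.90 ± 1.668 · 1.1911 = -11.90 ± 1.99 = (-13.89, -9.91)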